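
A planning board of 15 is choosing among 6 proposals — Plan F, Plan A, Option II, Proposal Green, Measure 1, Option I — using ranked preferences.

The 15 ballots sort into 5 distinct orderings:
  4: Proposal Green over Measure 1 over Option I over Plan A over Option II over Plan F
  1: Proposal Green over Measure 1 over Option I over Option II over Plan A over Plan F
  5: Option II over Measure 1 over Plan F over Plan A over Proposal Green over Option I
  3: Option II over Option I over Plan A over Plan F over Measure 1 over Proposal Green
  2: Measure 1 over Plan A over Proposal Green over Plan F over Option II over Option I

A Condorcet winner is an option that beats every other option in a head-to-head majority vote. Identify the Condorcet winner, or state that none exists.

Check each pair by majority over 15 ballots:
Plan F vs Plan A: Plan F is ranked higher on 5 ballots, Plan A on 10. Plan A wins 10–5.
Plan F vs Option II: Option II, 13–2.
Plan F vs Proposal Green: Plan F wins 8–7.
Plan F–Measure 1: Measure 1 12–3.
Plan F–Option I: Option I 8–7.
Plan A–Option II: Option II 9–6.
Plan A vs Proposal Green: 10 to 5, Plan A.
Plan A vs Measure 1: 3 to 12, Measure 1.
Plan A–Option I: Option I 8–7.
Option II vs Proposal Green: Option II wins 8–7.
Option II vs Measure 1: Option II, 8–7.
Option II vs Option I: Option II, 10–5.
Proposal Green vs Measure 1: Measure 1, 10–5.
Proposal Green vs Option I: Proposal Green wins 12–3.
Measure 1–Option I: Measure 1 12–3.
Option II beats each of Plan F, Plan A, Proposal Green, Measure 1, Option I — Option II is the Condorcet winner.

Option II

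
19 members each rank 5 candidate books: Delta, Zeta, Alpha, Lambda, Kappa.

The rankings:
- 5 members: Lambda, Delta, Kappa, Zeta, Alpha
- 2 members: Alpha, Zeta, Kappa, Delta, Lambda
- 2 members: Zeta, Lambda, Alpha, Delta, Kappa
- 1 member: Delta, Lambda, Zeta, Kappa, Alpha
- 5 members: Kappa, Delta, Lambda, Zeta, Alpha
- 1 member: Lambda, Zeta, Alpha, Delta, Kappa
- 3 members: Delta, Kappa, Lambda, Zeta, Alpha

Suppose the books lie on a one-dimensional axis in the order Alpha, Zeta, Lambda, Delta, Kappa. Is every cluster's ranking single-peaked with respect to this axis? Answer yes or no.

Axis positions: Alpha=1, Zeta=2, Lambda=3, Delta=4, Kappa=5.
Cluster 1 (peak Lambda at position 3): ranking walks positions 3-4-5-2-1, expanding outward from the peak — single-peaked.
Cluster 2: ranking walks positions 1-2-5-4-3; Kappa is ranked above Lambda even though Lambda lies between Kappa and the peak Alpha on the axis — preferences dip and rise again. Not single-peaked.
Cluster 3 (peak Zeta at position 2): ranking walks positions 2-3-1-4-5, expanding outward from the peak — single-peaked.
Cluster 4 (peak Delta at position 4): ranking walks positions 4-3-2-5-1, expanding outward from the peak — single-peaked.
Cluster 5 (peak Kappa at position 5): ranking walks positions 5-4-3-2-1, expanding outward from the peak — single-peaked.
Cluster 6 (peak Lambda at position 3): ranking walks positions 3-2-1-4-5, expanding outward from the peak — single-peaked.
Cluster 7 (peak Delta at position 4): ranking walks positions 4-5-3-2-1, expanding outward from the peak — single-peaked.
Cluster 2 violates single-peakedness, so the profile is not single-peaked on this axis.

no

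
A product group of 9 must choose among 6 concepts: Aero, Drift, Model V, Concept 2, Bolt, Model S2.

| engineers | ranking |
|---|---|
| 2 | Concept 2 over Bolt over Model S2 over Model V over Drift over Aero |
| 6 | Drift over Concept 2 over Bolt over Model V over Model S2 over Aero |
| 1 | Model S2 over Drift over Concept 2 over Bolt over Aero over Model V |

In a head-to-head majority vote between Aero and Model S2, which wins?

No ballot ranks Aero above Model S2: 0.
Ballots ranking Model S2 above Aero: 9 − 0 = 9.
Model S2 wins the head-to-head 9–0.

Model S2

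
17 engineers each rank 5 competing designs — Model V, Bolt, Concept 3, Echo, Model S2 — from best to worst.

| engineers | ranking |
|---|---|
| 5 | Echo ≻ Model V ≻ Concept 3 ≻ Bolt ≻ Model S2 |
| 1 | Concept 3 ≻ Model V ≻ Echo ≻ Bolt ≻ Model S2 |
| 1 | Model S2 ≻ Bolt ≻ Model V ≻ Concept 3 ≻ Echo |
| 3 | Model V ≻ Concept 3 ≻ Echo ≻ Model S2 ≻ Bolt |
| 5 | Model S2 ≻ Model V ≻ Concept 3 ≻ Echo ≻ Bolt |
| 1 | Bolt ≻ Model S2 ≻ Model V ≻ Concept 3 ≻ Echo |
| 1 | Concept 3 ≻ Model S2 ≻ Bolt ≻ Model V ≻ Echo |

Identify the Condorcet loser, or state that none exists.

Head-to-head results (17 engineers):
Model V vs Bolt: Model V wins 14–3.
Model V vs Concept 3: Model V preferred on 5+1+3+5+1 = 15 ballots; Model V wins 15–2.
Model V vs Echo: 1+1+3+5+1+1 = 12 for Model V, 5 for Echo — Model V by 12–5.
Model V vs Model S2: Model V, 9–8.
Bolt vs Concept 3: 2 to 15, Concept 3.
Bolt–Echo: Echo 14–3.
Bolt vs Model S2: Model S2 wins 10–7.
Concept 3 vs Echo: 12 to 5, Concept 3.
Concept 3 vs Model S2: 5+1+3+1 = 10 for Concept 3, 7 for Model S2 — Concept 3 by 10–7.
Echo vs Model S2: Echo preferred on 5+1+3 = 9 ballots; Echo wins 9–8.
Bolt loses to every other design — it is the Condorcet loser.

Bolt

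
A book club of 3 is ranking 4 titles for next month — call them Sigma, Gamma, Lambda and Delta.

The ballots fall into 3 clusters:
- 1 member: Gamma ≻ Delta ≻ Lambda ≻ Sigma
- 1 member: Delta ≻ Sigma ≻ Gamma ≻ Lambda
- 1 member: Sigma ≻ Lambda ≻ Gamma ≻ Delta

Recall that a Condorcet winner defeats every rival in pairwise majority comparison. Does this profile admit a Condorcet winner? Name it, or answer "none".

none

Check each pair by majority over 3 ballots:
Sigma vs Gamma: Sigma is ranked higher on 1+1 = 2 ballots, Gamma on 1. Sigma wins 2–1.
Sigma vs Lambda: 2 to 1, Sigma.
Sigma vs Delta: Sigma preferred on 1 ballot; Delta wins 2–1.
Gamma vs Lambda: 1+1 = 2 for Gamma, 1 for Lambda — Gamma by 2–1.
Gamma vs Delta: 1+1 = 2 for Gamma, 1 for Delta — Gamma by 2–1.
Lambda vs Delta: Lambda is ranked higher on 1 ballot, Delta on 2. Delta wins 2–1.
No book is unbeaten: Sigma loses to Delta; Gamma loses to Sigma; Lambda loses to Sigma; Delta loses to Gamma. In particular Sigma > Gamma > Delta > Sigma is a majority cycle — no Condorcet winner exists.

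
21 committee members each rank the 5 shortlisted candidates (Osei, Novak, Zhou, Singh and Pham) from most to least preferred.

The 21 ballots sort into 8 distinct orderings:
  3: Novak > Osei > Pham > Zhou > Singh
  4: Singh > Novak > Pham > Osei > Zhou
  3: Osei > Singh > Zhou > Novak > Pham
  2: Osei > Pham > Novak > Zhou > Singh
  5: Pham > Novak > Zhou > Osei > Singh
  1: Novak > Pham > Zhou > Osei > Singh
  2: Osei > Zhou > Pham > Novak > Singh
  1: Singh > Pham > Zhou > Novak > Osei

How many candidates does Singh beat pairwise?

0

Singh against each rival (21 committee members):
Singh vs Osei: Singh is ranked higher on 4+1 = 5 ballots, Osei on 16. Osei wins 16–5.
Singh vs Novak: Singh preferred on 4+3+1 = 8 ballots; Novak wins 13–8.
Singh vs Zhou: 8 to 13, Zhou.
Singh vs Pham: 8 to 13, Pham.
Singh beats no one; loses to Osei, Novak, Zhou, Pham — 0 pairwise wins.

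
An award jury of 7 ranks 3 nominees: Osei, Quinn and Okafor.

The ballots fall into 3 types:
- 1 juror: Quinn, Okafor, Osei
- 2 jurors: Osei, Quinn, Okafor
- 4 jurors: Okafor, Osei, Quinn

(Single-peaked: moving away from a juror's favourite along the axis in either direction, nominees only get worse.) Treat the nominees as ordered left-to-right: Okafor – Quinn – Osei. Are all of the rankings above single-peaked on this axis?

no

Axis positions: Okafor=1, Quinn=2, Osei=3.
Type 1 (peak Quinn at position 2): ranking walks positions 2-1-3, expanding outward from the peak — single-peaked.
Type 2 (peak Osei at position 3): ranking walks positions 3-2-1, expanding outward from the peak — single-peaked.
Type 3: ranking walks positions 1-3-2; Osei is ranked above Quinn even though Quinn lies between Osei and the peak Okafor on the axis — preferences dip and rise again. Not single-peaked.
Type 3 violates single-peakedness, so the profile is not single-peaked on this axis.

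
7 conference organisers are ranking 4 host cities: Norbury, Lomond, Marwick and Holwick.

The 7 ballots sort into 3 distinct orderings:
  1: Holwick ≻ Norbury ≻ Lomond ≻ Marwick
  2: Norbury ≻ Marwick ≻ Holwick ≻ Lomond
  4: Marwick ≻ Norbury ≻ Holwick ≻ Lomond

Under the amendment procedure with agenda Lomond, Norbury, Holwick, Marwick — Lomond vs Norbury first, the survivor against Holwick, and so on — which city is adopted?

Marwick

Round 1: Lomond vs Norbury — 0–7, Norbury advances.
Round 2: Norbury vs Holwick — 6–1, Norbury advances.
Round 3: Norbury vs Marwick — 3–4, Marwick advances.
Marwick survives the agenda.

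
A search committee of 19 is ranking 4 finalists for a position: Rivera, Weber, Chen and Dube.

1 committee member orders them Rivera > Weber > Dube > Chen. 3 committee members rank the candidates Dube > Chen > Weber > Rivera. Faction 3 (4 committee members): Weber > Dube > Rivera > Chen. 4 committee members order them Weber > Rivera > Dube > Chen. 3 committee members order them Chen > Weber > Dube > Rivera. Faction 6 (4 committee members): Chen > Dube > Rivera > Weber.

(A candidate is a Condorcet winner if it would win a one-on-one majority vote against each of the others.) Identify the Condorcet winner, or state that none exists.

none

Check each pair by majority over 19 ballots:
Rivera vs Weber: Rivera preferred on 1+4 = 5 ballots; Weber wins 14–5.
Rivera vs Chen: 9 to 10, Chen.
Rivera vs Dube: Rivera preferred on 1+4 = 5 ballots; Dube wins 14–5.
Weber vs Chen: 1+4+4 = 9 for Weber, 10 for Chen — Chen by 10–9.
Weber vs Dube: 12 to 7, Weber.
Chen vs Dube: 7 to 12, Dube.
Every candidate loses at least once (Rivera loses to Weber; Weber loses to Chen; Chen loses to Dube; Dube loses to Weber). The majority relation contains the cycle Weber > Dube > Chen > Weber, so there is no Condorcet winner.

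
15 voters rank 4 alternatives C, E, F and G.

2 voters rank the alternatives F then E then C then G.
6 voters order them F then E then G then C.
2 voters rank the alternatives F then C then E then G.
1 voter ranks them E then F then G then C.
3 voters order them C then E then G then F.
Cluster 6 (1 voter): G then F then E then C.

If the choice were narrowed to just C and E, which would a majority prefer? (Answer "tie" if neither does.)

Ballots ranking C above E: 2 + 3 = 5.
Ballots ranking E above C: 15 − 5 = 10.
E wins the head-to-head 10–5.

E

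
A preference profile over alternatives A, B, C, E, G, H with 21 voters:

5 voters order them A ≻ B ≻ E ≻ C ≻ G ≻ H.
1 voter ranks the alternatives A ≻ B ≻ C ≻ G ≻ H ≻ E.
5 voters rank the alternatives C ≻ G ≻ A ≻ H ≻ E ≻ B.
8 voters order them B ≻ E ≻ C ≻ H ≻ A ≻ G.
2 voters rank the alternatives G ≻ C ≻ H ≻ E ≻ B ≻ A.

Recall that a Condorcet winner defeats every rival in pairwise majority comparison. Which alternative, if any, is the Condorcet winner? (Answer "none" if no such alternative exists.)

Check each pair by majority over 21 ballots:
A vs B: A is ranked higher on 5+1+5 = 11 ballots, B on 10. A wins 11–10.
A vs C: C wins 15–6.
A vs E: A, 11–10.
A vs G: A wins 14–7.
A vs H: 5+1+5 = 11 for A, 10 for H — A by 11–10.
B–C: B 14–7.
B vs E: B wins 14–7.
B vs G: B wins 14–7.
B vs H: 5+1+8 = 14 for B, 7 for H — B by 14–7.
C vs E: 8 to 13, E.
C–G: C 19–2.
C vs H: C, 21–0.
E vs G: 5+8 = 13 for E, 8 for G — E by 13–8.
E vs H: E wins 13–8.
G vs H: 5+1+5+2 = 13 for G, 8 for H — G by 13–8.
Each alternative drops at least one matchup (A loses to C; B loses to A; C loses to B; E loses to A; G loses to A; H loses to A); the cycle A → B → C → A rules out a Condorcet winner.

none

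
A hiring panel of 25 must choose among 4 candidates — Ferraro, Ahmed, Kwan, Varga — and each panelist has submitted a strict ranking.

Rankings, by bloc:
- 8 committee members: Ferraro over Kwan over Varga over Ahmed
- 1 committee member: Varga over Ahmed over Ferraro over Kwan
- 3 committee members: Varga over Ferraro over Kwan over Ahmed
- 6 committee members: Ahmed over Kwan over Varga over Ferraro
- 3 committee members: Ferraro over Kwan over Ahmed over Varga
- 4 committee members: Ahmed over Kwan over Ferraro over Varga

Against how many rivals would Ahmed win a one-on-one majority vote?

1

Ahmed against each rival (25 committee members):
Ahmed vs Ferraro: Ferraro wins 14–11.
Ahmed vs Kwan: Ahmed is ranked higher on 1+6+4 = 11 ballots, Kwan on 14. Kwan wins 14–11.
Ahmed vs Varga: Ahmed, 13–12.
Ahmed beats Varga; loses to Ferraro, Kwan — 1 pairwise win.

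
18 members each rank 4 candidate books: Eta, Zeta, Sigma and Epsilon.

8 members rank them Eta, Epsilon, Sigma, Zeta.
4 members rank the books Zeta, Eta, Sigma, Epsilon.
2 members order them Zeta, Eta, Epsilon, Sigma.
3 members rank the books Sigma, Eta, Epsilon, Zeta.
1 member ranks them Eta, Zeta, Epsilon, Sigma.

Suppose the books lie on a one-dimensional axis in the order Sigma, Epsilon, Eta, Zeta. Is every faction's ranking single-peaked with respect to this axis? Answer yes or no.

Axis positions: Sigma=1, Epsilon=2, Eta=3, Zeta=4.
Faction 1 (peak Eta at position 3): ranking walks positions 3-2-1-4, expanding outward from the peak — single-peaked.
Faction 2: ranking walks positions 4-3-1-2; Sigma is ranked above Epsilon even though Epsilon lies between Sigma and the peak Zeta on the axis — preferences dip and rise again. Not single-peaked.
Faction 3 (peak Zeta at position 4): ranking walks positions 4-3-2-1, expanding outward from the peak — single-peaked.
Faction 4: ranking walks positions 1-3-2-4; Eta is ranked above Epsilon even though Epsilon lies between Eta and the peak Sigma on the axis — preferences dip and rise again. Not single-peaked.
Faction 5 (peak Eta at position 3): ranking walks positions 3-4-2-1, expanding outward from the peak — single-peaked.
Faction 2 violates single-peakedness, so the profile is not single-peaked on this axis.

no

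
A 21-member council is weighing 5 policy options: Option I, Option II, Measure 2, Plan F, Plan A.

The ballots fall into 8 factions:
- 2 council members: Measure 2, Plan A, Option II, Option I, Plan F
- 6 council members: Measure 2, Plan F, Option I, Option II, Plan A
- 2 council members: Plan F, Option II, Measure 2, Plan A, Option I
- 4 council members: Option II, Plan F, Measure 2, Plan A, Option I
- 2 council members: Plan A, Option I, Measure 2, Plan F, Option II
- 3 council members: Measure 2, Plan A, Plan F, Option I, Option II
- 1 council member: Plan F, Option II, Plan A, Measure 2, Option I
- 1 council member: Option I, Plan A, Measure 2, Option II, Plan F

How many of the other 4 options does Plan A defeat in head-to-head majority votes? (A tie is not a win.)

Plan A against each rival (21 council members):
Plan A vs Option I: Plan A, 14–7.
Plan A vs Option II: 2+2+3+1 = 8 for Plan A, 13 for Option II — Option II by 13–8.
Plan A vs Measure 2: 2+1+1 = 4 for Plan A, 17 for Measure 2 — Measure 2 by 17–4.
Plan A vs Plan F: Plan A preferred on 2+2+3+1 = 8 ballots; Plan F wins 13–8.
Plan A beats Option I; loses to Option II, Measure 2, Plan F — 1 pairwise win.

1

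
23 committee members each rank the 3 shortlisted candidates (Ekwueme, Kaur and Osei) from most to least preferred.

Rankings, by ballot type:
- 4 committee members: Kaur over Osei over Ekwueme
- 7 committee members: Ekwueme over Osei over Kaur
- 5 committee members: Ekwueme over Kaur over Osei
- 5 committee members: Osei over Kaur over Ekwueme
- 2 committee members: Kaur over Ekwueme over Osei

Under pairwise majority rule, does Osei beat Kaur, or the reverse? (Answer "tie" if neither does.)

Ballots ranking Osei above Kaur: 7 + 5 = 12.
Ballots ranking Kaur above Osei: 23 − 12 = 11.
Osei wins the head-to-head 12–11.

Osei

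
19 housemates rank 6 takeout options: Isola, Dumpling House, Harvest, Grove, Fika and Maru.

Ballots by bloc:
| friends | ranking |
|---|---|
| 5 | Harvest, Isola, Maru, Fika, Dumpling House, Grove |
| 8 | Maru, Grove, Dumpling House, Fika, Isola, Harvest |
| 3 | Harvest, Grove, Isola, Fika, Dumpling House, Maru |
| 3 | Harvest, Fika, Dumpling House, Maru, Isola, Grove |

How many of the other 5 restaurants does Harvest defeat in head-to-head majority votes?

5

Harvest against each rival (19 friends):
Harvest vs Isola: 5+3+3 = 11 for Harvest, 8 for Isola — Harvest by 11–8.
Harvest–Dumpling House: Harvest 11–8.
Harvest vs Grove: Harvest wins 11–8.
Harvest vs Fika: Harvest preferred on 5+3+3 = 11 ballots; Harvest wins 11–8.
Harvest vs Maru: 11 to 8, Harvest.
Harvest beats Isola, Dumpling House, Grove, Fika, Maru — 5 pairwise wins.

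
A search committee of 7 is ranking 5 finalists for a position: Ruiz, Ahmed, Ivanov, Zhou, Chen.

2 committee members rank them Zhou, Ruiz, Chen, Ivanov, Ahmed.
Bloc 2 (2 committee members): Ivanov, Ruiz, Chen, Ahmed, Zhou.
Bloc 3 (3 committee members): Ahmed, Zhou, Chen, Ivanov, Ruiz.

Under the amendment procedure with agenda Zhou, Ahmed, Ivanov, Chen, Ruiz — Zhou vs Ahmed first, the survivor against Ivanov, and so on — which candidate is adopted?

Round 1: Zhou vs Ahmed — 2–5, Ahmed advances.
Round 2: Ahmed vs Ivanov — 3–4, Ivanov advances.
Round 3: Ivanov vs Chen — 2–5, Chen advances.
Round 4: Chen vs Ruiz — 3–4, Ruiz advances.
Ruiz survives the agenda.

Ruiz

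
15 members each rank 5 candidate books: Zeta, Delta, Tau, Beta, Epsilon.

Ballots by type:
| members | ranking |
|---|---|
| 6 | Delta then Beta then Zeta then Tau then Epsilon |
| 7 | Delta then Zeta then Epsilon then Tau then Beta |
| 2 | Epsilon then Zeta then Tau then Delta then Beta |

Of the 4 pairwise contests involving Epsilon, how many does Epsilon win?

2

Epsilon against each rival (15 members):
Epsilon vs Zeta: 2 to 13, Zeta.
Epsilon vs Delta: 2 for Epsilon, 13 for Delta — Delta by 13–2.
Epsilon vs Tau: Epsilon is ranked higher on 7+2 = 9 ballots, Tau on 6. Epsilon wins 9–6.
Epsilon vs Beta: Epsilon is ranked higher on 7+2 = 9 ballots, Beta on 6. Epsilon wins 9–6.
Epsilon beats Tau, Beta; loses to Zeta, Delta — 2 pairwise wins.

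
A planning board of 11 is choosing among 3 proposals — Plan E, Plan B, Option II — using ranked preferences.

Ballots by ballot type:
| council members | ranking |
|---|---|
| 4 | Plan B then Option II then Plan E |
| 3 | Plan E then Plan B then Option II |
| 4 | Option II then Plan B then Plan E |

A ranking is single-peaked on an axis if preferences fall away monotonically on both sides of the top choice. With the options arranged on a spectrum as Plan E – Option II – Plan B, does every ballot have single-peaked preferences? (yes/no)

no

Axis positions: Plan E=1, Option II=2, Plan B=3.
Ballot type 1 (peak Plan B at position 3): ranking walks positions 3-2-1, expanding outward from the peak — single-peaked.
Ballot type 2: ranking walks positions 1-3-2; Plan B is ranked above Option II even though Option II lies between Plan B and the peak Plan E on the axis — preferences dip and rise again. Not single-peaked.
Ballot type 3 (peak Option II at position 2): ranking walks positions 2-3-1, expanding outward from the peak — single-peaked.
Ballot type 2 violates single-peakedness, so the profile is not single-peaked on this axis.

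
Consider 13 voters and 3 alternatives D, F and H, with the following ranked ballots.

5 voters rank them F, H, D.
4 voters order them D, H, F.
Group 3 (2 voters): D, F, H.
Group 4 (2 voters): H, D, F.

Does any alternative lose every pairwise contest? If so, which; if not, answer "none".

none

Pairwise majorities:
D vs F: D is ranked higher on 4+2+2 = 8 ballots, F on 5. D wins 8–5.
D vs H: D is ranked higher on 4+2 = 6 ballots, H on 7. H wins 7–6.
F vs H: F is ranked higher on 5+2 = 7 ballots, H on 6. F wins 7–6.
No alternative is winless: D beats F; F beats H; H beats D. There is no Condorcet loser.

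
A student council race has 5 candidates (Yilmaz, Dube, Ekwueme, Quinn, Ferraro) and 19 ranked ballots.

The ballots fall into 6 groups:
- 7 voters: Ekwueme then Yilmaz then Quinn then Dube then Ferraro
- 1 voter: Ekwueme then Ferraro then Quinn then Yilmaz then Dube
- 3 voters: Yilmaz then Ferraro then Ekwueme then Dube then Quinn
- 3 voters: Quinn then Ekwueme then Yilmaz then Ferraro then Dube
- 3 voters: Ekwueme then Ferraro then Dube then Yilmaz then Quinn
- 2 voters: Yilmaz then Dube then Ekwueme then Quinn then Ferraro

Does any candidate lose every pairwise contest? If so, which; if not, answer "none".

Pairwise majorities:
Yilmaz vs Dube: Yilmaz preferred on 7+1+3+3+2 = 16 ballots; Yilmaz wins 16–3.
Yilmaz vs Ekwueme: 5 to 14, Ekwueme.
Yilmaz vs Quinn: Yilmaz is ranked higher on 7+3+3+2 = 15 ballots, Quinn on 4. Yilmaz wins 15–4.
Yilmaz vs Ferraro: Yilmaz, 15–4.
Dube vs Ekwueme: Dube preferred on 2 ballots; Ekwueme wins 17–2.
Dube vs Quinn: 3+3+2 = 8 for Dube, 11 for Quinn — Quinn by 11–8.
Dube vs Ferraro: Ferraro wins 10–9.
Ekwueme vs Quinn: 16 to 3, Ekwueme.
Ekwueme vs Ferraro: Ekwueme, 16–3.
Quinn vs Ferraro: Quinn, 12–7.
Dube is beaten in every head-to-head and is the Condorcet loser.

Dube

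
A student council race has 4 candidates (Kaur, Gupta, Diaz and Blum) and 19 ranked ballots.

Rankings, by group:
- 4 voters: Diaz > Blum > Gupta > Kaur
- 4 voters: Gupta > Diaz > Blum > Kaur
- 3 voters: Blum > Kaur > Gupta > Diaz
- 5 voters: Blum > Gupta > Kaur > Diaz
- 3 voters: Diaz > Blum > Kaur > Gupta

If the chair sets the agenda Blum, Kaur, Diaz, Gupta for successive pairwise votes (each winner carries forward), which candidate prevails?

Gupta

Round 1: Blum vs Kaur — 19–0, Blum advances.
Round 2: Blum vs Diaz — 8–11, Diaz advances.
Round 3: Diaz vs Gupta — 7–12, Gupta advances.
Gupta survives the agenda.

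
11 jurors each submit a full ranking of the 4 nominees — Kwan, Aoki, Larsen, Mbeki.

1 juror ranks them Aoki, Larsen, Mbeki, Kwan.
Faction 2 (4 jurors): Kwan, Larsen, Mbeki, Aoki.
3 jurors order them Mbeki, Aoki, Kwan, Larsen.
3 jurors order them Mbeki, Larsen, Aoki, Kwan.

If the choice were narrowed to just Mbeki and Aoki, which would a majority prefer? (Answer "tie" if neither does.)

Mbeki

Ballots ranking Mbeki above Aoki: 4 + 3 + 3 = 10.
Ballots ranking Aoki above Mbeki: 11 − 10 = 1.
Mbeki wins the head-to-head 10–1.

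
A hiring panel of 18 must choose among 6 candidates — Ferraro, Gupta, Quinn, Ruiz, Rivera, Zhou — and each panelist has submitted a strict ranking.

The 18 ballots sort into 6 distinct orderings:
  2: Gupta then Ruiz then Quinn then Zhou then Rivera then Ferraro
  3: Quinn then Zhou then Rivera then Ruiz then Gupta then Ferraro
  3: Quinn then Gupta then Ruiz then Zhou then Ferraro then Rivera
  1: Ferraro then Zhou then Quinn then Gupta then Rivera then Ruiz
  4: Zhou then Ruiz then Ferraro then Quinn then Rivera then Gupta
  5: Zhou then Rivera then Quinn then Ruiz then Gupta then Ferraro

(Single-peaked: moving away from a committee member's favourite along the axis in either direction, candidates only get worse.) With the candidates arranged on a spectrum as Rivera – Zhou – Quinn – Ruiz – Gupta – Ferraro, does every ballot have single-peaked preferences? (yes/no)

no

Axis positions: Rivera=1, Zhou=2, Quinn=3, Ruiz=4, Gupta=5, Ferraro=6.
Ballot type 1 (peak Gupta at position 5): ranking walks positions 5-4-3-2-1-6, expanding outward from the peak — single-peaked.
Ballot type 2 (peak Quinn at position 3): ranking walks positions 3-2-1-4-5-6, expanding outward from the peak — single-peaked.
Ballot type 3: ranking walks positions 3-5-4-2-6-1; Gupta is ranked above Ruiz even though Ruiz lies between Gupta and the peak Quinn on the axis — preferences dip and rise again. Not single-peaked.
Ballot type 4: ranking walks positions 6-2-3-5-1-4; Zhou is ranked above Gupta even though Gupta lies between Zhou and the peak Ferraro on the axis — preferences dip and rise again. Not single-peaked.
Ballot type 5: ranking walks positions 2-4-6-3-1-5; Ruiz is ranked above Quinn even though Quinn lies between Ruiz and the peak Zhou on the axis — preferences dip and rise again. Not single-peaked.
Ballot type 6 (peak Zhou at position 2): ranking walks positions 2-1-3-4-5-6, expanding outward from the peak — single-peaked.
Ballot type 3 violates single-peakedness, so the profile is not single-peaked on this axis.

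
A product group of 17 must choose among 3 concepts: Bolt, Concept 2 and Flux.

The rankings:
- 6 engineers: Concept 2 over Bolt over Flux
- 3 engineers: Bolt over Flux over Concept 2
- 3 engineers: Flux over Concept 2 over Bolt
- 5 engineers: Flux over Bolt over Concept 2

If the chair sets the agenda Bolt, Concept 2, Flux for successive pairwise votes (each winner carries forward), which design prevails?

Round 1: Bolt vs Concept 2 — 8–9, Concept 2 advances.
Round 2: Concept 2 vs Flux — 6–11, Flux advances.
The agenda winner is Flux.

Flux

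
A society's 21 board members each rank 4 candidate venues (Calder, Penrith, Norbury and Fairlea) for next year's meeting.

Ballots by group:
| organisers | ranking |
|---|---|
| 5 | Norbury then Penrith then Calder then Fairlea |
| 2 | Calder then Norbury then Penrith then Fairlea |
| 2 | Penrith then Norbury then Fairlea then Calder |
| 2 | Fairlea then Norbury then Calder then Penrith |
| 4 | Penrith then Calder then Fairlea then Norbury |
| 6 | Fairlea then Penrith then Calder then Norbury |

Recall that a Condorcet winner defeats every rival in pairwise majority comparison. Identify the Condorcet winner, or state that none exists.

Penrith

Pairwise majorities:
Calder vs Penrith: Penrith wins 17–4.
Calder vs Norbury: Calder wins 12–9.
Calder vs Fairlea: Calder, 11–10.
Penrith vs Norbury: 2+4+6 = 12 for Penrith, 9 for Norbury — Penrith by 12–9.
Penrith vs Fairlea: Penrith wins 13–8.
Norbury vs Fairlea: 9 to 12, Fairlea.
Penrith wins every pairwise contest, so Penrith is the Condorcet winner.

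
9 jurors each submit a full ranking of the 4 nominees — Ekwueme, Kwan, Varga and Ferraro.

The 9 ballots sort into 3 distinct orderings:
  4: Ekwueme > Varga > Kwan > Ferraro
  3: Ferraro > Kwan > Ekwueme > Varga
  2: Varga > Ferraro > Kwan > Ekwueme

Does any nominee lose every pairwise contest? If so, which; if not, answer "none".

Head-to-head results (9 jurors):
Ekwueme vs Kwan: Kwan wins 5–4.
Ekwueme vs Varga: Ekwueme, 7–2.
Ekwueme vs Ferraro: Ferraro wins 5–4.
Kwan vs Varga: 3 to 6, Varga.
Kwan vs Ferraro: 4 for Kwan, 5 for Ferraro — Ferraro by 5–4.
Varga vs Ferraro: 4+2 = 6 for Varga, 3 for Ferraro — Varga by 6–3.
Each nominee has at least one pairwise win (Ekwueme beats Varga; Kwan beats Ekwueme; Varga beats Kwan; Ferraro beats Ekwueme) — no Condorcet loser.

none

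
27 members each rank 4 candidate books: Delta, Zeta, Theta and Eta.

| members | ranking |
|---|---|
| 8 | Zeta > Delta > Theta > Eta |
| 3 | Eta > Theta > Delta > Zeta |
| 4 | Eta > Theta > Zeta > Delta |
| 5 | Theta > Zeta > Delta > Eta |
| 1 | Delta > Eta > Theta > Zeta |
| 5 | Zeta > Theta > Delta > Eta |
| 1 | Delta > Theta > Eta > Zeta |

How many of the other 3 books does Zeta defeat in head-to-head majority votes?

2

Zeta against each rival (27 members):
Zeta vs Delta: Zeta wins 22–5.
Zeta vs Theta: Zeta preferred on 8+5 = 13 ballots; Theta wins 14–13.
Zeta vs Eta: 18 to 9, Zeta.
Zeta beats Delta, Eta; loses to Theta — 2 pairwise wins.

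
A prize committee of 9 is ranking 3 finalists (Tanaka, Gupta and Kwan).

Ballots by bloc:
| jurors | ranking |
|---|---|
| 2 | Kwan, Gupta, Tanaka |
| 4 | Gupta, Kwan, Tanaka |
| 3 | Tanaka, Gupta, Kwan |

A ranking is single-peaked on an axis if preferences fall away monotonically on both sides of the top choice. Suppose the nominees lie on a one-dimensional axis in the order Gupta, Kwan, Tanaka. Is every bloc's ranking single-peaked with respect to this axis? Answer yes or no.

Axis positions: Gupta=1, Kwan=2, Tanaka=3.
Bloc 1 (peak Kwan at position 2): ranking walks positions 2-1-3, expanding outward from the peak — single-peaked.
Bloc 2 (peak Gupta at position 1): ranking walks positions 1-2-3, expanding outward from the peak — single-peaked.
Bloc 3: ranking walks positions 3-1-2; Gupta is ranked above Kwan even though Kwan lies between Gupta and the peak Tanaka on the axis — preferences dip and rise again. Not single-peaked.
Bloc 3 violates single-peakedness, so the profile is not single-peaked on this axis.

no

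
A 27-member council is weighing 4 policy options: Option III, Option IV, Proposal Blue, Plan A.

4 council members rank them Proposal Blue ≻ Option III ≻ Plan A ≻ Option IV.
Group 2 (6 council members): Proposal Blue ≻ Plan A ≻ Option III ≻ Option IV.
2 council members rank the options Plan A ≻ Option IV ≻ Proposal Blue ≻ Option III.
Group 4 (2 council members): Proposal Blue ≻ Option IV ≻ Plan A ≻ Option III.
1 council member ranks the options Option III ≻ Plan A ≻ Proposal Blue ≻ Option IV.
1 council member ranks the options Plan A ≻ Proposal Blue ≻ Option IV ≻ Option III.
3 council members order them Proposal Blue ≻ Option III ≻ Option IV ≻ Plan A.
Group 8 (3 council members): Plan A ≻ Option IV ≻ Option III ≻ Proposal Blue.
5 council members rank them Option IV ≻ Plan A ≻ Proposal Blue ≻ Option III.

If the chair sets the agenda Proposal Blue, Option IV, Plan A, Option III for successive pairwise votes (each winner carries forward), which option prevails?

Proposal Blue

Round 1: Proposal Blue vs Option IV — 17–10, Proposal Blue advances.
Round 2: Proposal Blue vs Plan A — 15–12, Proposal Blue advances.
Round 3: Proposal Blue vs Option III — 23–4, Proposal Blue advances.
Proposal Blue survives the agenda.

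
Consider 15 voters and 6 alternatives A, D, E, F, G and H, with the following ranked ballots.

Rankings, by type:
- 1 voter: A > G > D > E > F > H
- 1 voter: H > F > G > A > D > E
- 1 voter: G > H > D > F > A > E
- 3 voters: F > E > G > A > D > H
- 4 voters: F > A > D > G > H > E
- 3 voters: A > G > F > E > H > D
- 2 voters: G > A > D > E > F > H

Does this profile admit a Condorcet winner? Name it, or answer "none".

Check each pair by majority over 15 ballots:
A vs D: 1+1+3+4+3+2 = 14 for A, 1 for D — A by 14–1.
A vs E: 1+1+1+4+3+2 = 12 for A, 3 for E — A by 12–3.
A vs F: 6 to 9, F.
A vs G: A preferred on 1+4+3 = 8 ballots; A wins 8–7.
A vs H: 1+3+4+3+2 = 13 for A, 2 for H — A by 13–2.
D vs E: 1+1+1+4+2 = 9 for D, 6 for E — D by 9–6.
D vs F: 4 to 11, F.
D vs G: 4 for D, 11 for G — G by 11–4.
D vs H: D preferred on 1+3+4+2 = 10 ballots; D wins 10–5.
E vs F: 3 to 12, F.
E vs G: E is ranked higher on 3 ballots, G on 12. G wins 12–3.
E vs H: E preferred on 1+3+3+2 = 9 ballots; E wins 9–6.
F vs G: F is ranked higher on 1+3+4 = 8 ballots, G on 7. F wins 8–7.
F vs H: 1+3+4+3+2 = 13 for F, 2 for H — F by 13–2.
G vs H: 1+1+3+4+3+2 = 14 for G, 1 for H — G by 14–1.
F beats each of A, D, E, G, H — F is the Condorcet winner.

F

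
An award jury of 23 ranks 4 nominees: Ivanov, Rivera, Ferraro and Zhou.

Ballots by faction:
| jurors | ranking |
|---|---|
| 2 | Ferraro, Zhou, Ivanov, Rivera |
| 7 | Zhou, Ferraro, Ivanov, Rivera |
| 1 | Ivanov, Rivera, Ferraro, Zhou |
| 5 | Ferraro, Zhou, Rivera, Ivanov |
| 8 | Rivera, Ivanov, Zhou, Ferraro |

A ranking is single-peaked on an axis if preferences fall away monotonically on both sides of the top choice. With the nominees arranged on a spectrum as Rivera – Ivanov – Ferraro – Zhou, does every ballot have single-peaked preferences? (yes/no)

Axis positions: Rivera=1, Ivanov=2, Ferraro=3, Zhou=4.
Faction 1 (peak Ferraro at position 3): ranking walks positions 3-4-2-1, expanding outward from the peak — single-peaked.
Faction 2 (peak Zhou at position 4): ranking walks positions 4-3-2-1, expanding outward from the peak — single-peaked.
Faction 3 (peak Ivanov at position 2): ranking walks positions 2-1-3-4, expanding outward from the peak — single-peaked.
Faction 4: ranking walks positions 3-4-1-2; Rivera is ranked above Ivanov even though Ivanov lies between Rivera and the peak Ferraro on the axis — preferences dip and rise again. Not single-peaked.
Faction 5: ranking walks positions 1-2-4-3; Zhou is ranked above Ferraro even though Ferraro lies between Zhou and the peak Rivera on the axis — preferences dip and rise again. Not single-peaked.
Faction 4 violates single-peakedness, so the profile is not single-peaked on this axis.

no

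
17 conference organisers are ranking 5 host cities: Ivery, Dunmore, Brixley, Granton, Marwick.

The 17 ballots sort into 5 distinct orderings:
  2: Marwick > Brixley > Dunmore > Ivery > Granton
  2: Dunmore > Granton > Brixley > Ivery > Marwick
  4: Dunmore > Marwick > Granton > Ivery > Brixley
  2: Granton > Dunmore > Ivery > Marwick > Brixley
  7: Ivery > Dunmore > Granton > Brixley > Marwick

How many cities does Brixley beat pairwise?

1

Brixley against each rival (17 organisers):
Brixley vs Ivery: Ivery wins 13–4.
Brixley vs Dunmore: Brixley preferred on 2 ballots; Dunmore wins 15–2.
Brixley vs Granton: Granton wins 15–2.
Brixley–Marwick: Brixley 9–8.
Brixley beats Marwick; loses to Ivery, Dunmore, Granton — 1 pairwise win.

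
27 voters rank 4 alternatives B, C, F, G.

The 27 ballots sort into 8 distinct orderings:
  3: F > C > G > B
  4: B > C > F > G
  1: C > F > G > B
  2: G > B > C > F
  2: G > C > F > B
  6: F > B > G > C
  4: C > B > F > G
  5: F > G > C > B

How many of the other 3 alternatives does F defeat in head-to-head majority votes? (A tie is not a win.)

F against each rival (27 voters):
F vs B: F preferred on 3+1+2+6+5 = 17 ballots; F wins 17–10.
F vs C: F wins 14–13.
F vs G: F wins 23–4.
F beats B, C, G — 3 pairwise wins.

3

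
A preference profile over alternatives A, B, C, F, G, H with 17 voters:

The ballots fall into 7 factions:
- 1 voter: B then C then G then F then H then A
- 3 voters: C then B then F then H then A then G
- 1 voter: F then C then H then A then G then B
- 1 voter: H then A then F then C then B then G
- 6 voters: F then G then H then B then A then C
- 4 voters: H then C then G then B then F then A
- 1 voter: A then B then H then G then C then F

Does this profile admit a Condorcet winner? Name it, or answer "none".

none

Check each pair by majority over 17 ballots:
A vs B: B, 14–3.
A–C: C 9–8.
A vs F: F, 15–2.
A vs G: G, 11–6.
A vs H: H, 16–1.
B–C: C 9–8.
B vs F: B, 9–8.
B–G: G 11–6.
B–H: H 12–5.
C vs F: C wins 9–8.
C–G: C 10–7.
C vs H: H, 12–5.
F vs G: F, 11–6.
F–H: F 11–6.
G vs H: H wins 10–7.
Every alternative loses at least once (A loses to B; B loses to C; C loses to H; F loses to B; G loses to C; H loses to F). The majority relation contains the cycle B > F > G > B, so there is no Condorcet winner.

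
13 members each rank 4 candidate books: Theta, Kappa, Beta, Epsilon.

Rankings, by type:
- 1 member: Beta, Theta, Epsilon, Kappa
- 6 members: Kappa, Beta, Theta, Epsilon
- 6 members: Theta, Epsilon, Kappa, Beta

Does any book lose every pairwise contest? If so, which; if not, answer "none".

Pairwise majorities:
Theta vs Kappa: Theta, 7–6.
Theta vs Beta: Theta preferred on 6 ballots; Beta wins 7–6.
Theta vs Epsilon: Theta is ranked higher on 1+6+6 = 13 ballots, Epsilon on 0. Theta wins 13–0.
Kappa vs Beta: Kappa, 12–1.
Kappa vs Epsilon: 6 for Kappa, 7 for Epsilon — Epsilon by 7–6.
Beta vs Epsilon: Beta, 7–6.
Every book wins at least one matchup (Theta beats Kappa; Kappa beats Beta; Beta beats Theta; Epsilon beats Kappa), so there is no Condorcet loser.

none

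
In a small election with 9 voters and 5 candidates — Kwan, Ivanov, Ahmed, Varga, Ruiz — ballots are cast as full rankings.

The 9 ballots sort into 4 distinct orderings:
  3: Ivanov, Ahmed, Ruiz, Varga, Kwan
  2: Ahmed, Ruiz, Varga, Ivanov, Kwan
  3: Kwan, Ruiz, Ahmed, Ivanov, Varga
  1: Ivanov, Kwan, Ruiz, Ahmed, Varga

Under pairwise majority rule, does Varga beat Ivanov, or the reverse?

Ivanov

Ballots ranking Varga above Ivanov: 2.
Ballots ranking Ivanov above Varga: 9 − 2 = 7.
Ivanov wins the head-to-head 7–2.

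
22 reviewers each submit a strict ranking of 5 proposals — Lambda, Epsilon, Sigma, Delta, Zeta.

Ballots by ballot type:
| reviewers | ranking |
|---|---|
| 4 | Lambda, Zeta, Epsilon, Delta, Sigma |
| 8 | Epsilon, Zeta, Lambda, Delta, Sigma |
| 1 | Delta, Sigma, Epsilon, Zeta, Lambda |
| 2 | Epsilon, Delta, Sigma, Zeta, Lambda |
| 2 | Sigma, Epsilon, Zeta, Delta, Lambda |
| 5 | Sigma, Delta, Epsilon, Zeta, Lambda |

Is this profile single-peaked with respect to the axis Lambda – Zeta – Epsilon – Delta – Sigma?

Axis positions: Lambda=1, Zeta=2, Epsilon=3, Delta=4, Sigma=5.
Ballot type 1 (peak Lambda at position 1): ranking walks positions 1-2-3-4-5, expanding outward from the peak — single-peaked.
Ballot type 2 (peak Epsilon at position 3): ranking walks positions 3-2-1-4-5, expanding outward from the peak — single-peaked.
Ballot type 3 (peak Delta at position 4): ranking walks positions 4-5-3-2-1, expanding outward from the peak — single-peaked.
Ballot type 4 (peak Epsilon at position 3): ranking walks positions 3-4-5-2-1, expanding outward from the peak — single-peaked.
Ballot type 5: ranking walks positions 5-3-2-4-1; Epsilon is ranked above Delta even though Delta lies between Epsilon and the peak Sigma on the axis — preferences dip and rise again. Not single-peaked.
Ballot type 6 (peak Sigma at position 5): ranking walks positions 5-4-3-2-1, expanding outward from the peak — single-peaked.
Ballot type 5 violates single-peakedness, so the profile is not single-peaked on this axis.

no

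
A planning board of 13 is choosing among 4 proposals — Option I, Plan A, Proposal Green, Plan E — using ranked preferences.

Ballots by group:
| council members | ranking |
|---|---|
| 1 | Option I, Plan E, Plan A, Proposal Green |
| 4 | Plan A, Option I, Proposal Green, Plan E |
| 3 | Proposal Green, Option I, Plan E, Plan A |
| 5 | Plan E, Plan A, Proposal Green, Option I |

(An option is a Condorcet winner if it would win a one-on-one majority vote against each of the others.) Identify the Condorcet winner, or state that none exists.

Check each pair by majority over 13 ballots:
Option I vs Plan A: Plan A wins 9–4.
Option I–Proposal Green: Proposal Green 8–5.
Option I vs Plan E: Option I, 8–5.
Plan A vs Proposal Green: Plan A wins 10–3.
Plan A vs Plan E: Plan E, 9–4.
Proposal Green vs Plan E: Proposal Green, 7–6.
Every option loses at least once (Option I loses to Plan A; Plan A loses to Plan E; Proposal Green loses to Plan A; Plan E loses to Option I). The majority relation contains the cycle Option I beats Plan E beats Plan A beats Option I, so there is no Condorcet winner.

none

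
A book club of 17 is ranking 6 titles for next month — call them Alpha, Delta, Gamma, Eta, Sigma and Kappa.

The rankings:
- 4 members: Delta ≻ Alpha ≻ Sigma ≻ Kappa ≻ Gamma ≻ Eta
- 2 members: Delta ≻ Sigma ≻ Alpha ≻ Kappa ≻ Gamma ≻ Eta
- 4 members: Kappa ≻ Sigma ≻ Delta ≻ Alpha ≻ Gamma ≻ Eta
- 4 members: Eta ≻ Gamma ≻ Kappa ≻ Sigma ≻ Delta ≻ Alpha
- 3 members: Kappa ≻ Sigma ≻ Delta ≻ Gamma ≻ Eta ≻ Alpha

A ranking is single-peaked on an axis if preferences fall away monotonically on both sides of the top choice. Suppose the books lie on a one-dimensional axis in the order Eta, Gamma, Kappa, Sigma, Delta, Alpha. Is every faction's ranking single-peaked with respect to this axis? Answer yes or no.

Axis positions: Eta=1, Gamma=2, Kappa=3, Sigma=4, Delta=5, Alpha=6.
Faction 1 (peak Delta at position 5): ranking walks positions 5-6-4-3-2-1, expanding outward from the peak — single-peaked.
Faction 2 (peak Delta at position 5): ranking walks positions 5-4-6-3-2-1, expanding outward from the peak — single-peaked.
Faction 3 (peak Kappa at position 3): ranking walks positions 3-4-5-6-2-1, expanding outward from the peak — single-peaked.
Faction 4 (peak Eta at position 1): ranking walks positions 1-2-3-4-5-6, expanding outward from the peak — single-peaked.
Faction 5 (peak Kappa at position 3): ranking walks positions 3-4-5-2-1-6, expanding outward from the peak — single-peaked.
Every ranking is single-peaked on this axis.

yes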